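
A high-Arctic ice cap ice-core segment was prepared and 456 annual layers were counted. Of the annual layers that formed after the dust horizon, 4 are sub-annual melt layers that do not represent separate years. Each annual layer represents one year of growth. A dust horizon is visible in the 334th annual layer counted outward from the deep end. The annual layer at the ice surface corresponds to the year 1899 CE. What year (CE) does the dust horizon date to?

Between annual layer 334 and the ice surface there are 456 − 334 = 122 annual layers.
Excluding 4 false annual layers: 122 − 4 = 118.
Counting back 118 years from 1899 CE places the dust horizon in 1899 − 118 = 1781 CE.

1781 CE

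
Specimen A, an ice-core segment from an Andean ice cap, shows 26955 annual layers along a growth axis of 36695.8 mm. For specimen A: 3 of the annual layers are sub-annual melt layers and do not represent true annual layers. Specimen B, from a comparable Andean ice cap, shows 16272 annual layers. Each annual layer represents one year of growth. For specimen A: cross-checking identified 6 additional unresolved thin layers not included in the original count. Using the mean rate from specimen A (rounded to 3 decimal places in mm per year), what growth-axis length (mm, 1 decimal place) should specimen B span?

22146.2 mm

Specimen A: after corrections the count is 26955 − 3 + 6 = 26958 annual layers.
A: Extension rate ≈ 36695.8 / 26958 = 1.361 mm/yr.
Length of B = 1.361 × 16272 = 22146.2 mm.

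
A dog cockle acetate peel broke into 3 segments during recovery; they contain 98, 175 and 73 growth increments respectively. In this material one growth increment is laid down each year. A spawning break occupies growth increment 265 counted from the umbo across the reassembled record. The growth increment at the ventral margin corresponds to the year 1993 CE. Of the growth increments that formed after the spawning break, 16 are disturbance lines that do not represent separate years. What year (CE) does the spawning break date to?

1928 CE

Total growth increments = 98 + 175 + 73 = 346.
Between growth increment 265 and the ventral margin there are 346 − 265 = 81 growth increments.
81 − 16 false = 65 true growth increments after the spawning break.
The growth increment at the ventral margin is 1993 CE, so the spawning break dates to 1993 − 65 = 1928 CE.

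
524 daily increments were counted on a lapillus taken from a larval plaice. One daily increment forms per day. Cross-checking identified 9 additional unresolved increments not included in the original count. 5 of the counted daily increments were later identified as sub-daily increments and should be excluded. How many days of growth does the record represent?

528 days

After corrections the count is 524 − 5 + 9 = 528 daily increments.
At one daily increment per day, that is 528 days.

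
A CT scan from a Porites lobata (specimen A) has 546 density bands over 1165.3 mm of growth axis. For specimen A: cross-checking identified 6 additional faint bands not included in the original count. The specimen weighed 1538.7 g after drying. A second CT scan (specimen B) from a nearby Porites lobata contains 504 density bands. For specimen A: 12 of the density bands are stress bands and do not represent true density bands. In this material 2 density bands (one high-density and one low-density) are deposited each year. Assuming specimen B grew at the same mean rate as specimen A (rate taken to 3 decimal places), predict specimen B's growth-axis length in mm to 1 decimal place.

Specimen A: correcting the raw count gives 546 − 12 + 6 = 540 true density bands.
Specimen A: with 2 density bands per year, 540 / 2 = 270 years.
A: Extension rate ≈ 1165.3 / 270 = 4.316 mm/yr.
Specimen B: with 2 density bands per year, 504 / 2 = 252 years. Length of B = 4.316 × 252 = 1087.6 mm.

1087.6 mm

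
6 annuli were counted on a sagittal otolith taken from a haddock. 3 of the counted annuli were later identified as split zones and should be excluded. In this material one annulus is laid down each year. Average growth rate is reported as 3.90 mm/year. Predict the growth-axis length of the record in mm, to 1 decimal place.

Adjusted count: 6 − 3 = 3 annuli.
Predicted length = 3.90 mm/year × 3 years = 11.7 mm.

11.7 mm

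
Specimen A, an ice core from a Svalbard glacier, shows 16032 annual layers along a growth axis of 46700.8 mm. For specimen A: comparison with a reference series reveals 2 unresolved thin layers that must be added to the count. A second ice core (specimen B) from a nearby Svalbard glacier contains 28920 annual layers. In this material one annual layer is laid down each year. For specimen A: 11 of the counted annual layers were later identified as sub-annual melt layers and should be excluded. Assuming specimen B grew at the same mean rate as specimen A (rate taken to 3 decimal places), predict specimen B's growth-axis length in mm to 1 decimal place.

84301.8 mm

Specimen A: correcting the raw count gives 16032 − 11 + 2 = 16023 true annual layers.
A: Extension rate ≈ 46700.8 / 16023 = 2.915 mm/yr.
For B, 2.915 mm/year × 28920 years = 84301.8 mm.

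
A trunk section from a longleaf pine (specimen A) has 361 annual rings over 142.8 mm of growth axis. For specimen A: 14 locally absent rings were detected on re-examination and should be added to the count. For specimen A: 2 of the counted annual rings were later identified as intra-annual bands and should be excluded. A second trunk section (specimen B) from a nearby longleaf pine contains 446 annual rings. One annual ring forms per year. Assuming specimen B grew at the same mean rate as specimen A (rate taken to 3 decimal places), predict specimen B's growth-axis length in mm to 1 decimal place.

Specimen A: after corrections the count is 361 − 2 + 14 = 373 annual rings.
A: Extension rate ≈ 142.8 / 373 = 0.383 mm per year.
Length of B = 0.383 × 446 = 170.8 mm.

170.8 mm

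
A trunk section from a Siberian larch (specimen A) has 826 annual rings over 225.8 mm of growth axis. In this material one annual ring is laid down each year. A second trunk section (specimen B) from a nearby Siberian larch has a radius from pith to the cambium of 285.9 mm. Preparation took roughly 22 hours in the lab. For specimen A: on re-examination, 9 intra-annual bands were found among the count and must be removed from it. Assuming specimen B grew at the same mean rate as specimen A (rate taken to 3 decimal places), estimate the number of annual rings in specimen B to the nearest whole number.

1036 annual rings

Specimen A: true annual ring count = 826 − 9 = 817.
A: Mean rate = 225.8 mm / 817 years ≈ 0.276 mm/yr.
B spans 285.9 / 0.276 = 1035.87 years ≈ 1036 annual rings.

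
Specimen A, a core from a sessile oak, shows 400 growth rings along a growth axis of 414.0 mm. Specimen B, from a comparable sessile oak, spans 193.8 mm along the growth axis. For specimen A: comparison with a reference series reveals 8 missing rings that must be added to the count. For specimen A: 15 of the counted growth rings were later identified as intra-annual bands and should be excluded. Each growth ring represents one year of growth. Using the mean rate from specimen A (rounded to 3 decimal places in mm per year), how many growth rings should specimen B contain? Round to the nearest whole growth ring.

Specimen A: correcting the raw count gives 400 − 15 + 8 = 393 true growth rings.
A: 414.0 mm over 393 years gives 414.0 / 393 ≈ 1.053 mm/yr.
For B, 193.8 / 1.053 = 184.05 years ≈ 184 growth rings.

184 growth rings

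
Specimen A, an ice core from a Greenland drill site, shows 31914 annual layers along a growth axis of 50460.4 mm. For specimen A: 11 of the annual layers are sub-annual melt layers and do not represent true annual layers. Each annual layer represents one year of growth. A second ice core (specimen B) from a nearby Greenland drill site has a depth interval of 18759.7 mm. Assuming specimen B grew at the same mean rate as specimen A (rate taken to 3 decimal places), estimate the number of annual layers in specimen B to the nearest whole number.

Specimen A: after corrections the count is 31914 − 11 = 31903 annual layers.
A: Extension rate ≈ 50460.4 / 31903 = 1.582 mm/year.
For B, 18759.7 / 1.582 = 11858.22 years ≈ 11858 annual layers.

11858 annual layers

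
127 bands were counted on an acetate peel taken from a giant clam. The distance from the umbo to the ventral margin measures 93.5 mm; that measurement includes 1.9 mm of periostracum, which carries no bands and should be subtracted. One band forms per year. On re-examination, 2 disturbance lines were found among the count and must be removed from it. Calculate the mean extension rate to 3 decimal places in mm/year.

0.733 mm/year

True band count = 127 − 2 = 125.
The growth record spans 93.5 − 1.9 = 91.6 mm.
Extension rate ≈ 91.6 / 125 = 0.733 mm/year.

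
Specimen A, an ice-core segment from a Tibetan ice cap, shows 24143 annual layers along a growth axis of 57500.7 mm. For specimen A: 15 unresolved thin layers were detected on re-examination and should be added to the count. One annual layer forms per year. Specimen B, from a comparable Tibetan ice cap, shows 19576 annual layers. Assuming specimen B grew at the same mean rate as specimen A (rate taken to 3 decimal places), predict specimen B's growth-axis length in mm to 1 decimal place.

Specimen A: after corrections the count is 24143 + 15 = 24158 annual layers.
A: Mean rate = 57500.7 mm / 24158 years ≈ 2.380 mm/year.
For B, 2.380 mm/year × 19576 years = 46590.9 mm.

46590.9 mm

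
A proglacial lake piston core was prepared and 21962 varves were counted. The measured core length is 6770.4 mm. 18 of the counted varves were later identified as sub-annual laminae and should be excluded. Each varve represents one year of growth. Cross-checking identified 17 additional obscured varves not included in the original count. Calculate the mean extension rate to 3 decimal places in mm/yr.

0.308 mm/yr

After corrections the count is 21962 − 18 + 17 = 21961 varves.
Extension rate ≈ 6770.4 / 21961 = 0.308 mm/yr.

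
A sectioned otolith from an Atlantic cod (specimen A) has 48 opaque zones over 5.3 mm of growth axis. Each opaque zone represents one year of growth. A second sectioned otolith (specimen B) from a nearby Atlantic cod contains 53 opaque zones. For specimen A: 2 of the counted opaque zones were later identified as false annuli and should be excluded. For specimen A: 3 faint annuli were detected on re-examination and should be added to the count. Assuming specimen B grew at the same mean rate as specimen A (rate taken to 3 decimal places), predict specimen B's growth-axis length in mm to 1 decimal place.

5.7 mm

Specimen A: correcting the raw count gives 48 − 2 + 3 = 49 true opaque zones.
A: 5.3 mm over 49 years gives 5.3 / 49 ≈ 0.108 mm per year.
B's length ≈ 0.108 × 53 = 5.7 mm.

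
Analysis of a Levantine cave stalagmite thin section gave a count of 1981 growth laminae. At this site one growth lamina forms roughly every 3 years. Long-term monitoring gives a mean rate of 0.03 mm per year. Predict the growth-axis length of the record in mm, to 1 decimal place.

1981 growth laminae at 3 years each span 1981 × 3 = 5943 years.
5943 years at 0.03 mm/year gives 0.03 × 5943 = 178.3 mm.

178.3 mm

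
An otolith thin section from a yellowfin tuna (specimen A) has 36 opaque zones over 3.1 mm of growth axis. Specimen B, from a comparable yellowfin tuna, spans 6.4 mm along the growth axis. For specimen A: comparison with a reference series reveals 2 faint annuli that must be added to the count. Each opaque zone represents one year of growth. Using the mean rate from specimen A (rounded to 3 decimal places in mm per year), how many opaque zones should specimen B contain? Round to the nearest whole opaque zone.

78 opaque zones

Specimen A: true opaque zone count = 36 + 2 = 38.
A: 3.1 mm over 38 years gives 3.1 / 38 ≈ 0.082 mm per year.
B spans 6.4 / 0.082 = 78.05 years ≈ 78 opaque zones.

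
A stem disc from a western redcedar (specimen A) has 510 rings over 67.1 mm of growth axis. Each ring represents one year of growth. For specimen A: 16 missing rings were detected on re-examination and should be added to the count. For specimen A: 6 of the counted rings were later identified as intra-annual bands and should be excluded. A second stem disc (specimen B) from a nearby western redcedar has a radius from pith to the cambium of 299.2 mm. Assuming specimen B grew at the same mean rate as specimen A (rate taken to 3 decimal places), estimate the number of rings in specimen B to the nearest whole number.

2319 rings

Specimen A: true ring count = 510 − 6 + 16 = 520.
A: Mean rate = 67.1 mm / 520 years ≈ 0.129 mm/yr.
For B, 299.2 / 0.129 = 2319.38 years ≈ 2319 rings.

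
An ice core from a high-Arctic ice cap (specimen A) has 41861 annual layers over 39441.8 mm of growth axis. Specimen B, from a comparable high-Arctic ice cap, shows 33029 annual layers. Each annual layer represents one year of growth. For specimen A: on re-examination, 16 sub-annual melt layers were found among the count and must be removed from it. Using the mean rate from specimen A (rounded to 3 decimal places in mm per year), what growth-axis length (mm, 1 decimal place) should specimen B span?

Specimen A: adjusted count: 41861 − 16 = 41845 annual layers.
A: 39441.8 mm over 41845 years gives 39441.8 / 41845 ≈ 0.943 mm per year.
Length of B = 0.943 × 33029 = 31146.3 mm.

31146.3 mm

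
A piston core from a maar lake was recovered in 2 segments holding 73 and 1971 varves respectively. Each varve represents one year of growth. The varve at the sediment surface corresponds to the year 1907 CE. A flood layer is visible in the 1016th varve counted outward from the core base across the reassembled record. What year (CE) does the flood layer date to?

879 CE

Total varves = 73 + 1971 = 2044.
2044 − 1016 = 1028 varves lie beyond the flood layer toward the sediment surface.
The varve at the sediment surface is 1907 CE, so the flood layer dates to 1907 − 1028 = 879 CE.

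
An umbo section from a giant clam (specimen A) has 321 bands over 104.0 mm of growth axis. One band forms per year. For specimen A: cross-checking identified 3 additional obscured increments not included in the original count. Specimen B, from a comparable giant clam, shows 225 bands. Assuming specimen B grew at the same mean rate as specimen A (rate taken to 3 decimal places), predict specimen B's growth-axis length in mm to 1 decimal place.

Specimen A: adjusted count: 321 + 3 = 324 bands.
A: Extension rate ≈ 104.0 / 324 = 0.321 mm per year.
Length of B = 0.321 × 225 = 72.2 mm.

72.2 mm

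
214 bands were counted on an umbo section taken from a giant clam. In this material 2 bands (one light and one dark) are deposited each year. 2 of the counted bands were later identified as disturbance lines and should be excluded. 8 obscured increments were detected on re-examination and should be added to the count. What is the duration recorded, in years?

110 years

Adjusted count: 214 − 2 + 8 = 220 bands.
With 2 bands per year, 220 / 2 = 110 years.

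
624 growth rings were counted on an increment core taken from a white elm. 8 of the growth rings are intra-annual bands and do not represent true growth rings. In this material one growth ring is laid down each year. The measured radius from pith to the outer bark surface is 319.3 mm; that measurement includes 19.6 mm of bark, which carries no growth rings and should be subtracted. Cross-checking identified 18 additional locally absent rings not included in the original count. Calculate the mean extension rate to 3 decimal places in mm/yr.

0.473 mm/yr

Adjusted count: 624 − 8 + 18 = 634 growth rings.
The growth record spans 319.3 − 19.6 = 299.7 mm.
Mean rate = 299.7 mm / 634 years ≈ 0.473 mm/yr.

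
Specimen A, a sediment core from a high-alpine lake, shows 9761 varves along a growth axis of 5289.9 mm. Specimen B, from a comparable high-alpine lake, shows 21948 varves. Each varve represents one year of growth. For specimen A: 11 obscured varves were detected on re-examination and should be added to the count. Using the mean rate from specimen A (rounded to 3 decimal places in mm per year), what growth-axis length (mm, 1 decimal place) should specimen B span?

Specimen A: after corrections the count is 9761 + 11 = 9772 varves.
A: Mean rate = 5289.9 mm / 9772 years ≈ 0.541 mm/yr.
Length of B = 0.541 × 21948 = 11873.9 mm.

11873.9 mm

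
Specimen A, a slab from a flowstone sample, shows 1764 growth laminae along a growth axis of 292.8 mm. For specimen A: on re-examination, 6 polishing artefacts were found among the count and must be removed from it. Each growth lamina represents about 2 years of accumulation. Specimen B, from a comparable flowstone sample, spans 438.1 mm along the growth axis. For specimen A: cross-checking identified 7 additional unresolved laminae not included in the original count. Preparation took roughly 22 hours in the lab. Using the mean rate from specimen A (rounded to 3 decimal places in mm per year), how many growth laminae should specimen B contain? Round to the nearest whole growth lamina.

2639 growth laminae

Specimen A: adjusted count: 1764 − 6 + 7 = 1765 growth laminae.
Specimen A: 1765 growth laminae at 2 years each span 1765 × 2 = 3530 years.
A: Mean rate = 292.8 mm / 3530 years ≈ 0.083 mm per year.
For B, 438.1 / 0.083 = 5278.31 years; at 2 years per growth lamina that is 5278.31 / 2 ≈ 2639 growth laminae.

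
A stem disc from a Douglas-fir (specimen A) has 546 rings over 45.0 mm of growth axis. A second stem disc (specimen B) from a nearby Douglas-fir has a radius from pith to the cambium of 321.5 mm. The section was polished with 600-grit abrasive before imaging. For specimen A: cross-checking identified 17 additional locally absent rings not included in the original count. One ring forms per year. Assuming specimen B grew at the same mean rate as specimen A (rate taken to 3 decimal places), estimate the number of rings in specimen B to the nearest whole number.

Specimen A: true ring count = 546 + 17 = 563.
A: Extension rate ≈ 45.0 / 563 = 0.080 mm/year.
Specimen B: 321.5 mm / 0.080 mm per year = 4018.75 years ≈ 4019 rings.

4019 rings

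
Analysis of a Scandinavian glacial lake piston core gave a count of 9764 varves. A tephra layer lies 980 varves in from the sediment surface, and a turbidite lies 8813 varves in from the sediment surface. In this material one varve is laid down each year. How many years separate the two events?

7833 years

8813 − 980 = 7833 varves lie between the two events.
One varve per year makes the interval 7833 years.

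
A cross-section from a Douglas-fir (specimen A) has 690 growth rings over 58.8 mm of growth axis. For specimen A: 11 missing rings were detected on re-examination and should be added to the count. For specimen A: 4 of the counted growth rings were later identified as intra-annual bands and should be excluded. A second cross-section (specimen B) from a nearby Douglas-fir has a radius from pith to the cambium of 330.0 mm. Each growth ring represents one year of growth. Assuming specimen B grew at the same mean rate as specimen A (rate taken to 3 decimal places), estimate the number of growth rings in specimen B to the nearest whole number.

3929 growth rings

Specimen A: adjusted count: 690 − 4 + 11 = 697 growth rings.
A: Mean rate = 58.8 mm / 697 years ≈ 0.084 mm/year.
Specimen B: 330.0 mm / 0.084 mm per year = 3928.57 years ≈ 3929 growth rings.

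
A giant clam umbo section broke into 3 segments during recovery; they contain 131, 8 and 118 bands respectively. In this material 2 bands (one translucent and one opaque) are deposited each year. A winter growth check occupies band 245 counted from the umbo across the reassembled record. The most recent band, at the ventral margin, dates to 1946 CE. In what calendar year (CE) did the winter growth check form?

Total bands = 131 + 8 + 118 = 257.
257 − 245 = 12 bands lie beyond the winter growth check toward the ventral margin.
Dividing by 2 bands per year: 12 / 2 = 6 years.
Counting back 6 years from 1946 CE places the winter growth check in 1946 − 6 = 1940 CE.

1940 CE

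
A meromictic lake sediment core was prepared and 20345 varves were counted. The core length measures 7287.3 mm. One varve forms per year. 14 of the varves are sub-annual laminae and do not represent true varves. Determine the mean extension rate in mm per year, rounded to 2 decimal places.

0.36 mm per year

After corrections the count is 20345 − 14 = 20331 varves.
7287.3 mm over 20331 years gives 7287.3 / 20331 ≈ 0.36 mm per year.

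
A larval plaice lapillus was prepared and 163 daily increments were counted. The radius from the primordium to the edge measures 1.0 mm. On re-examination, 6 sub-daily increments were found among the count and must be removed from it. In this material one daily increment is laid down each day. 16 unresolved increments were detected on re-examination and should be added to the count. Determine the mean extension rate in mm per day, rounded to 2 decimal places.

After corrections the count is 163 − 6 + 16 = 173 daily increments.
Mean rate = 1.0 mm / 173 days ≈ 0.01 mm per day.

0.01 mm per day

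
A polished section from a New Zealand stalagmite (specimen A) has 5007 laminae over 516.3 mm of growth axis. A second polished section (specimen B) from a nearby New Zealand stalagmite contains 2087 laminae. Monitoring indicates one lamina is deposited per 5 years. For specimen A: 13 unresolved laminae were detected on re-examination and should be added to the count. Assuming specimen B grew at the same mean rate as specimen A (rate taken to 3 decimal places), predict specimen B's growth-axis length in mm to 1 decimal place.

219.1 mm

Specimen A: true lamina count = 5007 + 13 = 5020.
Specimen A: at 5 years per lamina, 5020 × 5 = 25100 years.
A: Mean rate = 516.3 mm / 25100 years ≈ 0.021 mm per year.
Specimen B: multiplying by 5 years per lamina: 2087 × 5 = 10435 years. For B, 0.021 mm/year × 10435 years = 219.1 mm.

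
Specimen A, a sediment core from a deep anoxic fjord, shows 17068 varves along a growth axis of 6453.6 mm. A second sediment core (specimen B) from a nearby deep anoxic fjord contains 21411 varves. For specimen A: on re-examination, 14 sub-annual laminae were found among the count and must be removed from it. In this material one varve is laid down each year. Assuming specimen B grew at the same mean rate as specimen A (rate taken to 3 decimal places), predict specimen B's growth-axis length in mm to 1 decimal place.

8093.4 mm

Specimen A: true varve count = 17068 − 14 = 17054.
A: Mean rate = 6453.6 mm / 17054 years ≈ 0.378 mm/yr.
For B, 0.378 mm/year × 21411 years = 8093.4 mm.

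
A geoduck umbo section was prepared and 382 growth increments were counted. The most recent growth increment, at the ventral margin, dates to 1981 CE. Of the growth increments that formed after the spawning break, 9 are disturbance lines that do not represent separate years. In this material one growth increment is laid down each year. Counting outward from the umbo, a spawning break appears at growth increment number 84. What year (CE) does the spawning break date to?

382 − 84 = 298 growth increments lie beyond the spawning break toward the ventral margin.
298 − 9 false = 289 true growth increments after the spawning break.
1981 − 289 = 1692 CE.

1692 CE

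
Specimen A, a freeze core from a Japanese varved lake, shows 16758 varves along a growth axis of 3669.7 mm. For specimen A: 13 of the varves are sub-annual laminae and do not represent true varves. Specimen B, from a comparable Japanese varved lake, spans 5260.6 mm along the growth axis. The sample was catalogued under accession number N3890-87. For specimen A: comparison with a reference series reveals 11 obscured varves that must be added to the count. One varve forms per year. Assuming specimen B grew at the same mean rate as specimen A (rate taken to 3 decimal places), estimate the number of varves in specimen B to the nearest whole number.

24021 varves

Specimen A: correcting the raw count gives 16758 − 13 + 11 = 16756 true varves.
A: Mean rate = 3669.7 mm / 16756 years ≈ 0.219 mm/yr.
For B, 5260.6 / 0.219 = 24021.00 years ≈ 24021 varves.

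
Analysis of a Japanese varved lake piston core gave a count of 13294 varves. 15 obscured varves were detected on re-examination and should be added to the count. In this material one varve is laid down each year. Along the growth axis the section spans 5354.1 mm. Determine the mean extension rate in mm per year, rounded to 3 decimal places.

0.402 mm per year

True varve count = 13294 + 15 = 13309.
Mean rate = 5354.1 mm / 13309 years ≈ 0.402 mm per year.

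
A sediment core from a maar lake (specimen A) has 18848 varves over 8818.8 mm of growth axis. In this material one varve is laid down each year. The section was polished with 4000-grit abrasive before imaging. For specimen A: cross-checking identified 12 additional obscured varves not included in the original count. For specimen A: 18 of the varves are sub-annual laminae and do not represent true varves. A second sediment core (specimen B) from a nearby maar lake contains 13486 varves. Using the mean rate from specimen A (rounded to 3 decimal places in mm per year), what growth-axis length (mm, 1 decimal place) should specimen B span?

6311.4 mm

Specimen A: adjusted count: 18848 − 18 + 12 = 18842 varves.
A: 8818.8 mm over 18842 years gives 8818.8 / 18842 ≈ 0.468 mm per year.
B's length ≈ 0.468 × 13486 = 6311.4 mm.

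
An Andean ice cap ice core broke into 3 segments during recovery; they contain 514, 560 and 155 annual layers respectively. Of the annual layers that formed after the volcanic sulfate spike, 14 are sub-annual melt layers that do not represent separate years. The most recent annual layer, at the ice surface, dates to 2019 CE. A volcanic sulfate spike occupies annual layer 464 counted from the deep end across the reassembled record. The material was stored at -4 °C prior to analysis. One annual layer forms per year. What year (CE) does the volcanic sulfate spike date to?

1268 CE

Total annual layers = 514 + 560 + 155 = 1229.
Between annual layer 464 and the ice surface there are 1229 − 464 = 765 annual layers.
Removing the 14 false annual layers leaves 765 − 14 = 751 true annual layers beyond the volcanic sulfate spike.
Counting back 751 years from 2019 CE places the volcanic sulfate spike in 2019 − 751 = 1268 CE.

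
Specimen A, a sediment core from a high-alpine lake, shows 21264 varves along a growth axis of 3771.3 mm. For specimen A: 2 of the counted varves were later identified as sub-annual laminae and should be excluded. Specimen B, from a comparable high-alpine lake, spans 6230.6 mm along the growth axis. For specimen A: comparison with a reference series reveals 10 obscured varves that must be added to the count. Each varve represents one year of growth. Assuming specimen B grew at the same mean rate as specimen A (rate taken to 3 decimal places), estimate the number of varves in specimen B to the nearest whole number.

Specimen A: correcting the raw count gives 21264 − 2 + 10 = 21272 true varves.
A: 3771.3 mm over 21272 years gives 3771.3 / 21272 ≈ 0.177 mm/year.
B spans 6230.6 / 0.177 = 35201.13 years ≈ 35201 varves.

35201 varves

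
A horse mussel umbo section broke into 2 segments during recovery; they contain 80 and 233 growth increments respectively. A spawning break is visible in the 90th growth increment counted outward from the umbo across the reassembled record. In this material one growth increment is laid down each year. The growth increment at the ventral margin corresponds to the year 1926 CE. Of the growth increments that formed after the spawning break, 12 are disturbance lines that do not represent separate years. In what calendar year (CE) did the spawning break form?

Total growth increments = 80 + 233 = 313.
Between growth increment 90 and the ventral margin there are 313 − 90 = 223 growth increments.
Removing the 12 false growth increments leaves 223 − 12 = 211 true growth increments beyond the spawning break.
Counting back 211 years from 1926 CE places the spawning break in 1926 − 211 = 1715 CE.

1715 CE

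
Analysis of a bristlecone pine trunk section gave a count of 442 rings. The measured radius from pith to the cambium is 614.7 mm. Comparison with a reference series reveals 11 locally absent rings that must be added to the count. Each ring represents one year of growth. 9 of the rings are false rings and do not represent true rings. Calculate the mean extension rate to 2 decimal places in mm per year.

After corrections the count is 442 − 9 + 11 = 444 rings.
Extension rate ≈ 614.7 / 444 = 1.38 mm per year.

1.38 mm per year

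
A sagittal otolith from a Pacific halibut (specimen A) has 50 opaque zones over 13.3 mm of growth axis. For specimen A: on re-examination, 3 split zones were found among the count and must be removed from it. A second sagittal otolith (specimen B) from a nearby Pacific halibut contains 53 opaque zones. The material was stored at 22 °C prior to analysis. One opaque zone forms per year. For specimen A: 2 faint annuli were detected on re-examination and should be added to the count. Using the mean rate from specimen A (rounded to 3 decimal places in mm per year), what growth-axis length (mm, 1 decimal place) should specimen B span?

Specimen A: after corrections the count is 50 − 3 + 2 = 49 opaque zones.
A: Extension rate ≈ 13.3 / 49 = 0.271 mm/yr.
B's length ≈ 0.271 × 53 = 14.4 mm.

14.4 mm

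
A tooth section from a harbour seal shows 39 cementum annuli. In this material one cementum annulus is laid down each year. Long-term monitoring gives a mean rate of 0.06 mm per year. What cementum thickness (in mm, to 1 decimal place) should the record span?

2.3 mm

39 years of growth are recorded.
Length ≈ 0.06 × 39 = 2.3 mm.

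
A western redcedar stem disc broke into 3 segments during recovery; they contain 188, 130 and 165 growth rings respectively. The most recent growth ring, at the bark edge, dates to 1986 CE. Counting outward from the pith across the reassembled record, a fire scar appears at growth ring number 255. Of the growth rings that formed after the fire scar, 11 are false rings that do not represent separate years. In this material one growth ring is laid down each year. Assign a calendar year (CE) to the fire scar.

Total growth rings = 188 + 130 + 165 = 483.
Between growth ring 255 and the bark edge there are 483 − 255 = 228 growth rings.
Removing the 11 false growth rings leaves 228 − 11 = 217 true growth rings beyond the fire scar.
1986 − 217 = 1769 CE.

1769 CE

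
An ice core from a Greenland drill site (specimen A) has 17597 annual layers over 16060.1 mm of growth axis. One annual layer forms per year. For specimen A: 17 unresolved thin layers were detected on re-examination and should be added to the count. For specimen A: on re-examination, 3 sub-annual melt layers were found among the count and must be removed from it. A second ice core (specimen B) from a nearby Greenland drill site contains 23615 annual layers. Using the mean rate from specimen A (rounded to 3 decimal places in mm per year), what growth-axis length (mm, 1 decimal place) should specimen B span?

21536.9 mm

Specimen A: true annual layer count = 17597 − 3 + 17 = 17611.
A: Mean rate = 16060.1 mm / 17611 years ≈ 0.912 mm/year.
B's length ≈ 0.912 × 23615 = 21536.9 mm.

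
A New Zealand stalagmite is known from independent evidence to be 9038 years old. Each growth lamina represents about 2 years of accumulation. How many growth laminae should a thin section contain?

At 2 years per growth lamina, 9038 / 2 = 4519 growth laminae are expected.
So 4519 growth laminae should be present.

4519 growth laminae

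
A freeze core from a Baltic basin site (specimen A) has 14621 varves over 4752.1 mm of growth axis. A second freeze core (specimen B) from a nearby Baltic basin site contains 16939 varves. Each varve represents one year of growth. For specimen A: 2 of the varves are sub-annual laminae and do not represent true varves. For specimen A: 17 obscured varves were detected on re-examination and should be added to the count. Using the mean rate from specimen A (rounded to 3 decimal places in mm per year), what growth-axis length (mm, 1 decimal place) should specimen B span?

Specimen A: adjusted count: 14621 − 2 + 17 = 14636 varves.
A: 4752.1 mm over 14636 years gives 4752.1 / 14636 ≈ 0.325 mm per year.
For B, 0.325 mm/year × 16939 years = 5505.2 mm.

5505.2 mm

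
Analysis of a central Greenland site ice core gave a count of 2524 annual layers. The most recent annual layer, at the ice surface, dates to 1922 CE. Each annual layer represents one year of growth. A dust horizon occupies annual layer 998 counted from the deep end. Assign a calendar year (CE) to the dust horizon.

The dust horizon sits at annual layer 998 from the deep end, so 2524 − 998 = 1526 annual layers formed after it.
Counting back 1526 years from 1922 CE places the dust horizon in 1922 − 1526 = 396 CE.

396 CE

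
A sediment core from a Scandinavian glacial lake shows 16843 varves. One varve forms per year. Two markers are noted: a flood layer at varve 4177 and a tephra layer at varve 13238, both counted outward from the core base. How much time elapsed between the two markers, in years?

13238 − 4177 = 9061 varves lie between the two events.
At one varve per year, 9061 years elapsed between them.

9061 years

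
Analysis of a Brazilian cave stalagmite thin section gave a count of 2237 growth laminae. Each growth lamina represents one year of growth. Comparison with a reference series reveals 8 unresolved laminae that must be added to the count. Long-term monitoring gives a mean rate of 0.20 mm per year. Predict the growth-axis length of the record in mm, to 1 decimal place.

Adjusted count: 2237 + 8 = 2245 growth laminae.
Length ≈ 0.20 × 2245 = 449.0 mm.

449.0 mm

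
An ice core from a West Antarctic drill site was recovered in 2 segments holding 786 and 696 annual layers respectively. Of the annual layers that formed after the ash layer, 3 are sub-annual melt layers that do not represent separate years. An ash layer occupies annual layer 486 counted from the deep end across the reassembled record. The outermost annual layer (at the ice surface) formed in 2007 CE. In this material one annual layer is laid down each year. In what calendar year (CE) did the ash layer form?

1014 CE

Total annual layers = 786 + 696 = 1482.
1482 − 486 = 996 annual layers lie beyond the ash layer toward the ice surface.
Removing the 3 false annual layers leaves 996 − 3 = 993 true annual layers beyond the ash layer.
Counting back 993 years from 2007 CE places the ash layer in 2007 − 993 = 1014 CE.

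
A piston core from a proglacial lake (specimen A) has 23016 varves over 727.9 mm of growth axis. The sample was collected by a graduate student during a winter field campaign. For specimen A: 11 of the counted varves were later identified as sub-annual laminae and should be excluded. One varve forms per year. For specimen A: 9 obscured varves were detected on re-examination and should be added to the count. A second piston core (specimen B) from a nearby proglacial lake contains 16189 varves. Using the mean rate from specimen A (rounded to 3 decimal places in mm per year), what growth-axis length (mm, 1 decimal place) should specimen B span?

518.0 mm

Specimen A: adjusted count: 23016 − 11 + 9 = 23014 varves.
A: 727.9 mm over 23014 years gives 727.9 / 23014 ≈ 0.032 mm/year.
Length of B = 0.032 × 16189 = 518.0 mm.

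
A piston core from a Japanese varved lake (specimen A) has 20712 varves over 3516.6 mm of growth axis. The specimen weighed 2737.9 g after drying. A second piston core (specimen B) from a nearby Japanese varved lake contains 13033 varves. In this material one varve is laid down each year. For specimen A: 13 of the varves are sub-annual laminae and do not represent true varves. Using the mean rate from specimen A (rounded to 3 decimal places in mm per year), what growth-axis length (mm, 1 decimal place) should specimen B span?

Specimen A: correcting the raw count gives 20712 − 13 = 20699 true varves.
A: Extension rate ≈ 3516.6 / 20699 = 0.170 mm/year.
For B, 0.170 mm/year × 13033 years = 2215.6 mm.

2215.6 mm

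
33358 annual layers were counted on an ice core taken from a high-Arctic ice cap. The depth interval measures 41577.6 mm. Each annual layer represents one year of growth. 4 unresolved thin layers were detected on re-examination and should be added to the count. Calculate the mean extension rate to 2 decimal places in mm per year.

1.25 mm per year

After corrections the count is 33358 + 4 = 33362 annual layers.
Mean rate = 41577.6 mm / 33362 years ≈ 1.25 mm per year.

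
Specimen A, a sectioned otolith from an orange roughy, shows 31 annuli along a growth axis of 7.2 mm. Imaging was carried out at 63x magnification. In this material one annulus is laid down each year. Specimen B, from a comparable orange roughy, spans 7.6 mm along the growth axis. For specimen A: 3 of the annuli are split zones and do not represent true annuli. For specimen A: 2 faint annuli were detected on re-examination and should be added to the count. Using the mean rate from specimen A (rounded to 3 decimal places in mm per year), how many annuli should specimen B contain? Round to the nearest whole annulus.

32 annuli

Specimen A: true annulus count = 31 − 3 + 2 = 30.
A: Mean rate = 7.2 mm / 30 years ≈ 0.240 mm per year.
For B, 7.6 / 0.240 = 31.67 years ≈ 32 annuli.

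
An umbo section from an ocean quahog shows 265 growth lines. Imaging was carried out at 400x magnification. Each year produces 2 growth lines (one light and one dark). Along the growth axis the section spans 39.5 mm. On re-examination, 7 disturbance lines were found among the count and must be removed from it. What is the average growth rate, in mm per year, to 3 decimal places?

0.306 mm per year

True growth line count = 265 − 7 = 258.
258 growth lines at 2 per year is 258 / 2 = 129 years.
39.5 mm over 129 years gives 39.5 / 129 ≈ 0.306 mm per year.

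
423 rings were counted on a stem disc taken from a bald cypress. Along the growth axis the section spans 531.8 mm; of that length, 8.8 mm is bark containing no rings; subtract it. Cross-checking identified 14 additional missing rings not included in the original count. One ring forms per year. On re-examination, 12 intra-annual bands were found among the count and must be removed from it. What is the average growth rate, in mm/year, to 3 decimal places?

Adjusted count: 423 − 12 + 14 = 425 rings.
Removing the 8.8 mm offcut leaves 531.8 − 8.8 = 523.0 mm.
Mean rate = 523.0 mm / 425 years ≈ 1.231 mm/year.

1.231 mm/year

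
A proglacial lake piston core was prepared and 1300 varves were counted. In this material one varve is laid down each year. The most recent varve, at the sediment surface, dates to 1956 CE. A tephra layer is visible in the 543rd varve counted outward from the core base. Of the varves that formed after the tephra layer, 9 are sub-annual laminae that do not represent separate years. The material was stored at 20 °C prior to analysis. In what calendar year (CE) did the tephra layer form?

1208 CE

Between varve 543 and the sediment surface there are 1300 − 543 = 757 varves.
Removing the 9 false varves leaves 757 − 9 = 748 true varves beyond the tephra layer.
1956 − 748 = 1208 CE.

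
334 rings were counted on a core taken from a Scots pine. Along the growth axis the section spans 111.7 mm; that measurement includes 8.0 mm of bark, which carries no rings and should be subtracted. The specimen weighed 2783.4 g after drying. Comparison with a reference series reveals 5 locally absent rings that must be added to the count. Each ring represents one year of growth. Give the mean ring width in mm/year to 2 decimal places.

After corrections the count is 334 + 5 = 339 rings.
Removing the 8.0 mm offcut leaves 111.7 − 8.0 = 103.7 mm.
103.7 mm over 339 years gives 103.7 / 339 ≈ 0.31 mm/year.

0.31 mm/year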